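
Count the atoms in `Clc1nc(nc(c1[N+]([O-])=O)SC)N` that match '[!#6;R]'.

2

The query [!#6;R] means: non-carbon atom that is part of a ring.
Check the 13 heavy atoms by environment: 2× n (aromatic, in 6-ring) → match; 4× c (aromatic, in 6-ring) → no; 1× S (acyclic) → no; 1× C (acyclic) → no; 1× N (acyclic) → no; 1× Cl (acyclic) → no; 1× N (charge +1, acyclic) → no; 1× O (charge -1, acyclic) → no; 1× O (acyclic) → no.
That gives 2 matching atoms.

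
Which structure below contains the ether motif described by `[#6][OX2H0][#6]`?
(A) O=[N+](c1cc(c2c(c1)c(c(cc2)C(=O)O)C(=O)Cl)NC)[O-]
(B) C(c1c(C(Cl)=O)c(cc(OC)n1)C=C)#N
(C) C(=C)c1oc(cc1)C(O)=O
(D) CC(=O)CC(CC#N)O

B

[#6][OX2H0][#6] describes an aliphatic oxygen bridging two carbons with no H on the oxygen (an ether).
(A) has a carboxylic acid group (-C(=O)OH) but the -OH oxygen has H1; the =O is OX1, not OX2.
(B) contains a methoxy ether (-OCH3), which satisfies every atom and bond constraint.
(C) has a carboxylic acid group (-C(=O)OH) but the -OH oxygen has H1; the =O is OX1, not OX2.
(D) has a hydroxyl group (-OH) but the oxygen has H1, not H0 bridging two carbons.
So the answer is (B).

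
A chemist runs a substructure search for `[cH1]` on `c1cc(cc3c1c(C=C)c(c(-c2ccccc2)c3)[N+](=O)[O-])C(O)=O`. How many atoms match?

9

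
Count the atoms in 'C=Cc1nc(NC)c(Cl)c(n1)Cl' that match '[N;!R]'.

1

The query [N;!R] means: aliphatic nitrogen not in a ring.
Check the 12 heavy atoms by environment: 2× n (aromatic, in 6-ring) → no; 4× c (aromatic, in 6-ring) → no; 3× C (acyclic) → no; 2× Cl (acyclic) → no; 1× N (acyclic) → match.
That gives 1 matching atom.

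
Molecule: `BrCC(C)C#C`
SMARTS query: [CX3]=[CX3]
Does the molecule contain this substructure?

No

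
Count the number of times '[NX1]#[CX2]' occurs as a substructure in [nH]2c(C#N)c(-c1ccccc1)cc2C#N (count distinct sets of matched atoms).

2

[NX1]#[CX2] is the SMARTS for a nitrile: a nitrogen triple-bonded to a two-connected carbon.
The molecule carries 2 separate instances of a nitrile (-C#N) meeting every constraint; each maps to a distinct set of atoms, giving 2 matches.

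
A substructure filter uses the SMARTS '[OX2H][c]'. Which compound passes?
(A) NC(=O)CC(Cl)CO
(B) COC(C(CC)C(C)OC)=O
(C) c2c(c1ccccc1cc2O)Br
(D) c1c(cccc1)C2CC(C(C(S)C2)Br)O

[OX2H][c] describes a hydroxyl oxygen attached to an aromatic carbon (a phenol).
(A) has a hydroxyl group (-OH) but the -OH is on an aliphatic carbon, not an aromatic c.
(B) has a methoxy ether (-OCH3) but the oxygen has H0, not H1.
(C) contains a hydroxyl group (-OH), which satisfies every atom and bond constraint.
(D) has a hydroxyl group (-OH) but the -OH is on an aliphatic carbon, not an aromatic c.
So the answer is (C).

C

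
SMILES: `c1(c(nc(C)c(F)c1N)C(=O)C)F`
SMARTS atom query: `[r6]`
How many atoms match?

6

The query [r6] means: r6 matches atoms in a six-membered ring.
Check the 13 heavy atoms by environment: 1× n (aromatic, in 6-ring) → match; 5× c (aromatic, in 6-ring) → match; 2× F (acyclic) → no; 3× C (acyclic) → no; 1× O (acyclic) → no; 1× N (acyclic) → no.
Summing the matching environments: 1 + 5 = 6 matching atoms.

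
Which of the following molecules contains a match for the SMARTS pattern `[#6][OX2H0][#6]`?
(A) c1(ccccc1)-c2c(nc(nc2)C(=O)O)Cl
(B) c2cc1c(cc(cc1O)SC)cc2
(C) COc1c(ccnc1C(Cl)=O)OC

C

[#6][OX2H0][#6] describes an aliphatic oxygen bridging two carbons with no H on the oxygen (an ether).
(A) has a carboxylic acid group (-C(=O)OH) but the -OH oxygen has H1; the =O is OX1, not OX2.
(B) has a hydroxyl group (-OH) but the oxygen has H1, not H0 bridging two carbons.
(C) contains a methoxy ether (-OCH3), which satisfies every atom and bond constraint.
So the answer is (C).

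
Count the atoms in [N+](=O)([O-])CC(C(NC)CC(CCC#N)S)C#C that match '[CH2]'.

The query [CH2] means: aliphatic carbon with exactly two hydrogens.
Check the 17 heavy atoms by environment: 4× C (H2) → match; 4× C (H1) → no; 1× N (charge +1, H0) → no; 1× O (charge -1, H0) → no; 1× O (H0) → no; 1× N (H1) → no; 1× C (H3) → no; 2× C (H0) → no; 1× N (H0) → no; 1× S (H1) → no.
That gives 4 matching atoms.

4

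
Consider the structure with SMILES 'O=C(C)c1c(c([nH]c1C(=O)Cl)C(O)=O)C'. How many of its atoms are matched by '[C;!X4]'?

3

The query [C;!X4] means: aliphatic carbon that does not have four total connections.
Check the 15 heavy atoms by environment: 1× n (aromatic, X3) → no; 4× c (aromatic, X3) → no; 2× C (X4) → no; 3× C (X3) → match; 3× O (X1) → no; 1× Cl (X1) → no; 1× O (X2) → no.
That gives 3 matching atoms.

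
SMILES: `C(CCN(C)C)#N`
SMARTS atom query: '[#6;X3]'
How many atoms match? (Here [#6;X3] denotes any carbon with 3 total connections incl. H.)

0

The query [#6;X3] means: any carbon (aromatic or not) with three total connections.
Check the 7 heavy atoms by environment: 4× C (X4) → no; 1× C (X2) → no; 1× N (X1) → no; 1× N (X3) → no.
No environment satisfies the query, so 0 matching atoms.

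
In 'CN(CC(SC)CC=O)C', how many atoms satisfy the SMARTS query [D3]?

The query [D3] means: atom with exactly three heavy-atom neighbours.
Check the 10 heavy atoms by environment: 3× C (D2) → no; 1× C (D3) → match; 1× O (D1) → no; 1× N (D3) → match; 3× C (D1) → no; 1× S (D2) → no.
Summing the matching environments: 1 + 1 = 2 matching atoms.

2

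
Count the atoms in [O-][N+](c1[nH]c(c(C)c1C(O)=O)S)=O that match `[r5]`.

The query [r5] means: r5 matches atoms in a five-membered ring.
Check the 13 heavy atoms by environment: 1× n (aromatic, in 5-ring) → match; 4× c (aromatic, in 5-ring) → match; 1× N (charge +1, acyclic) → no; 1× O (charge -1, acyclic) → no; 3× O (acyclic) → no; 2× C (acyclic) → no; 1× S (acyclic) → no.
Summing the matching environments: 1 + 4 = 5 matching atoms.

5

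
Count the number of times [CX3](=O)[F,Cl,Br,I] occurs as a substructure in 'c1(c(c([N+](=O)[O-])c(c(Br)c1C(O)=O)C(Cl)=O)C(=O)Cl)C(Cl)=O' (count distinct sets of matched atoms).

[CX3](=O)[F,Cl,Br,I] is the SMARTS for an acyl halide: a carbonyl carbon bonded to a halogen.
The molecule carries 3 separate instances of an acyl chloride (-C(=O)Cl) meeting every constraint; each maps to a distinct set of atoms, giving 3 matches.

3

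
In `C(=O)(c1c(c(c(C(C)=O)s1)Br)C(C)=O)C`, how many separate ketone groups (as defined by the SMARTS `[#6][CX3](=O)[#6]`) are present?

[#6][CX3](=O)[#6] is the SMARTS for a ketone: a carbonyl carbon (no H) flanked by two carbons.
The molecule carries 3 separate instances of an acetyl/ketone group (-C(=O)CH3) meeting every constraint; each maps to a distinct set of atoms, giving 3 matches.

3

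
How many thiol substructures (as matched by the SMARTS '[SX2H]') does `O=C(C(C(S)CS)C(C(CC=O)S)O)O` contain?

3

[SX2H] is the SMARTS for a thiol: an aliphatic sulfur with two connections, one being H.
The molecule carries 3 separate instances of a thiol (-SH) meeting every constraint; each maps to a distinct set of atoms, giving 3 matches.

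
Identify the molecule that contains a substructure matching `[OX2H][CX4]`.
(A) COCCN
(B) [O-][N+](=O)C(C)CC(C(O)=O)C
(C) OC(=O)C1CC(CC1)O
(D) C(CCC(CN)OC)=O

C

[OX2H][CX4] describes a hydroxyl oxygen bound to an sp3 (X4) carbon (an aliphatic alcohol).
(A) has a methoxy ether (-OCH3) but the oxygen has H0 (ether), not H1.
(B) has a carboxylic acid group (-C(=O)OH) but the -OH is on a CX3 carbonyl carbon, not a CX4 carbon.
(C) contains a hydroxyl group (-OH), which satisfies every atom and bond constraint.
(D) has a methoxy ether (-OCH3) but the oxygen has H0 (ether), not H1.
So the answer is (C).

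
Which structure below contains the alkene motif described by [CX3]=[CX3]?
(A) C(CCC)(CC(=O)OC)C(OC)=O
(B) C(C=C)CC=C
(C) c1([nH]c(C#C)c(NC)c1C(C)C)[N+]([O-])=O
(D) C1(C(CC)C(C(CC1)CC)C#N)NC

B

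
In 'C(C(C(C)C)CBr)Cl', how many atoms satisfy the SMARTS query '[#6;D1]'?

The query [#6;D1] means: carbon bonded to exactly one heavy atom.
Check the 8 heavy atoms by environment: 2× C (D2) → no; 2× C (D3) → no; 1× Cl (D1) → no; 2× C (D1) → match; 1× Br (D1) → no.
That gives 2 matching atoms.

2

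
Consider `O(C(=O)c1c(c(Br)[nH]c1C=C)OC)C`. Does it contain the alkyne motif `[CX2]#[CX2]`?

No

The pattern [CX2]#[CX2] describes a carbon-carbon triple bond — an alkyne.
The closest candidate here is a vinyl group (-CH=CH2), but the C=C is a double bond; both carbons are CX3, not CX2. No other fragment satisfies the full query, so there is no match.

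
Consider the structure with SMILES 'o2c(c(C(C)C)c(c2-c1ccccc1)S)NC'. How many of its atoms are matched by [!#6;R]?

1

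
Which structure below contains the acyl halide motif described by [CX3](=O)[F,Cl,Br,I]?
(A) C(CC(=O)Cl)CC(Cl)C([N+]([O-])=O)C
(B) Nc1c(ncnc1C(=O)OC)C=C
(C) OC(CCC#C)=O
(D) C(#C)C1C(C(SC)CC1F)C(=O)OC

[CX3](=O)[F,Cl,Br,I] describes a carbonyl carbon bonded to a halogen (an acyl halide).
(A) contains an acyl chloride (-C(=O)Cl), which satisfies every atom and bond constraint.
(B) has a methyl-ester group (-C(=O)OCH3) but the carbonyl is bonded to -O-C, not to a halogen.
(C) has a carboxylic acid group (-C(=O)OH) but the carbonyl is bonded to -OH, not to a halogen.
(D) has a methyl-ester group (-C(=O)OCH3) but the carbonyl is bonded to -O-C, not to a halogen.
So the answer is (A).

A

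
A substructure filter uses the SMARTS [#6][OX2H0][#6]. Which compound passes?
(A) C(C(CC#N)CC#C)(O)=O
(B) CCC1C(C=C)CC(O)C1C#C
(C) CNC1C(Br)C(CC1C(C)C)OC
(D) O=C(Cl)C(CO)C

C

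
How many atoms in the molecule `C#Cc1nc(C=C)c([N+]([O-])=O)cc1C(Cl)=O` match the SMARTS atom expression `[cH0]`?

4

Check the 16 heavy atoms by environment: 1× n (aromatic, H0) → no; 4× c (aromatic, H0) → match; 1× c (aromatic, H1) → no; 1× N (charge +1, H0) → no; 1× O (charge -1, H0) → no; 2× O (H0) → no; 2× C (H0) → no; 2× C (H1) → no; 1× C (H2) → no; 1× Cl (H0) → no.
That gives 4 matching atoms.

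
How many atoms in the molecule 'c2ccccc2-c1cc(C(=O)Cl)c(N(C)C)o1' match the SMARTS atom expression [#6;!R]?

3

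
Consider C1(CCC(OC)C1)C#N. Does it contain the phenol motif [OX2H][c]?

The pattern [OX2H][c] describes a hydroxyl oxygen attached to an aromatic carbon — a phenol.
The closest candidate here is a methoxy ether (-OCH3), but the oxygen has H0, not H1. No other fragment satisfies the full query, so there is no match.

No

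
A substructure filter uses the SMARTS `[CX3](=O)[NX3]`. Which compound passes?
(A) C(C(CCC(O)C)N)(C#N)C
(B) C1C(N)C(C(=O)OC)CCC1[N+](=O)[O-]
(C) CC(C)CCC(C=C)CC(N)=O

C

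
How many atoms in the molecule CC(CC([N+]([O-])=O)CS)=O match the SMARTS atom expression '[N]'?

The query [N] means: uppercase N matches aliphatic (non-aromatic) nitrogen only.
Check the 10 heavy atoms by environment: 5× C → no; 1× S → no; 2× O → no; 1× N (charge +1) → match; 1× O (charge -1) → no.
That gives 1 matching atom.

1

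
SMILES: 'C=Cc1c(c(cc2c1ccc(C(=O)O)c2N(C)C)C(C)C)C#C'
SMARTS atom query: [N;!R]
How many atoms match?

1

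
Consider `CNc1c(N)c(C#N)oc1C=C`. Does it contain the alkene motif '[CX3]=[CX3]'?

Yes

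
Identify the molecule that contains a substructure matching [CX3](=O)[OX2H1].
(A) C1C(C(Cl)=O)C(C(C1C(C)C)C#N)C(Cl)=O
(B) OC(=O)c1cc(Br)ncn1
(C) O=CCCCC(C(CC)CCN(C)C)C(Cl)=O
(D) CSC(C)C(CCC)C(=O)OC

B

[CX3](=O)[OX2H1] describes an sp2 carbon double-bonded to O and single-bonded to an -OH oxygen (a carboxylic acid).
(A) has an acyl chloride (-C(=O)Cl) but the carbonyl is bonded to Cl, not to an -OH oxygen.
(B) contains a carboxylic acid group (-C(=O)OH), which satisfies every atom and bond constraint.
(C) has an aldehyde (-CHO) but there is no singly-bonded oxygen on the carbonyl carbon.
(D) has a methyl-ester group (-C(=O)OCH3) but the singly-bonded O has no H (OX2H0, not OX2H1).
So the answer is (B).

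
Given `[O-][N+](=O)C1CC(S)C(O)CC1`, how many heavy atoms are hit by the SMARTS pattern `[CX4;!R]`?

0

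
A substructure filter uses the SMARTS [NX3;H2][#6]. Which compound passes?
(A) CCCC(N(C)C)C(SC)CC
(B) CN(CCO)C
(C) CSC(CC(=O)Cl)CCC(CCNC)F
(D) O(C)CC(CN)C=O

[NX3;H2][#6] describes a trivalent nitrogen with two H attached to carbon (a primary amine).
(A) has a dimethylamino group (-N(CH3)2) but the nitrogen has H0, not H2.
(B) has a dimethylamino group (-N(CH3)2) but the nitrogen has H0, not H2.
(C) has an N-methylamino group (-NHCH3) but the nitrogen bears two carbons and only one H (H1), not H2.
(D) contains a primary amino group (-NH2), which satisfies every atom and bond constraint.
So the answer is (D).

D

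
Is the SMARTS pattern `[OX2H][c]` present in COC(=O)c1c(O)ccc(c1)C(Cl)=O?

The pattern [OX2H][c] describes a hydroxyl oxygen attached to an aromatic carbon — a phenol.
The molecule carries a hydroxyl group (-OH), whose atoms satisfy every constraint of the query, so the pattern matches.

Yes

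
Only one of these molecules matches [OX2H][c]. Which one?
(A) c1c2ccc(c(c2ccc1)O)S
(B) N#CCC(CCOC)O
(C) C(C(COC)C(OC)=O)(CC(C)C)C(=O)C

[OX2H][c] describes a hydroxyl oxygen attached to an aromatic carbon (a phenol).
(A) contains a hydroxyl group (-OH), which satisfies every atom and bond constraint.
(B) has a hydroxyl group (-OH) but the -OH is on an aliphatic carbon, not an aromatic c.
(C) has a methoxy ether (-OCH3) but the oxygen has H0, not H1.
So the answer is (A).

A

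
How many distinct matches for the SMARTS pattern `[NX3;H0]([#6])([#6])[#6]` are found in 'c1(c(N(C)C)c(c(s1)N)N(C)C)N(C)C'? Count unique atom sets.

[NX3;H0]([#6])([#6])[#6] is the SMARTS for a tertiary amine: a trivalent nitrogen with no H, bonded to three carbons.
The molecule carries 3 separate instances of a dimethylamino group (-N(CH3)2) meeting every constraint; each maps to a distinct set of atoms, giving 3 matches.

3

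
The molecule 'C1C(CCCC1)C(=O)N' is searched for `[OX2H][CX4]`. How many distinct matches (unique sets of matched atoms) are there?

0

[OX2H][CX4] is the SMARTS for an aliphatic alcohol: a hydroxyl oxygen bound to an sp3 (X4) carbon.
No fragment in the molecule satisfies every constraint, giving 0 matches.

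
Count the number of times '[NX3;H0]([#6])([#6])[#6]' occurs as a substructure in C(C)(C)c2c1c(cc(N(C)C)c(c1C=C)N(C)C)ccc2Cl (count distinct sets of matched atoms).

2

[NX3;H0]([#6])([#6])[#6] is the SMARTS for a tertiary amine: a trivalent nitrogen with no H, bonded to three carbons.
The molecule carries 2 separate instances of a dimethylamino group (-N(CH3)2) meeting every constraint; each maps to a distinct set of atoms, giving 2 matches.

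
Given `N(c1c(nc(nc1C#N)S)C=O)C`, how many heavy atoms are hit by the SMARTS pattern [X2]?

The query [X2] means: any atom with exactly two total connections (bonds + H).
Check the 13 heavy atoms by environment: 2× n (aromatic, X2) → match; 4× c (aromatic, X3) → no; 1× N (X3) → no; 1× C (X4) → no; 1× C (X2) → match; 1× N (X1) → no; 1× S (X2) → match; 1× C (X3) → no; 1× O (X1) → no.
Summing the matching environments: 2 + 1 + 1 = 4 matching atoms.

4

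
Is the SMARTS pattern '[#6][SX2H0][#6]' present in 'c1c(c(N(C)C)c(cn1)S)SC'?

The pattern [#6][SX2H0][#6] describes an aliphatic sulfur bridging two carbons with no H on the sulfur — a thioether.
The molecule carries a methylthio ether (-SCH3), whose atoms satisfy every constraint of the query, so the pattern matches.

Yes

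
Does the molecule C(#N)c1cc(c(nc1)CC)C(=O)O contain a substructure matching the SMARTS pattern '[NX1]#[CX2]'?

Yes

The pattern [NX1]#[CX2] describes a nitrogen triple-bonded to a two-connected carbon — a nitrile.
The molecule carries a nitrile (-C#N), whose atoms satisfy every constraint of the query, so the pattern matches.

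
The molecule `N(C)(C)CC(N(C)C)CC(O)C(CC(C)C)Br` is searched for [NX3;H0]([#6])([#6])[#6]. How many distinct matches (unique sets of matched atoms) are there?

2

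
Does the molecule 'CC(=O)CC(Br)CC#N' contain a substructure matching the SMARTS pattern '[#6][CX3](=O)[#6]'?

Yes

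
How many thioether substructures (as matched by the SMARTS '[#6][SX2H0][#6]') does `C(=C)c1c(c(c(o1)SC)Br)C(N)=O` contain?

1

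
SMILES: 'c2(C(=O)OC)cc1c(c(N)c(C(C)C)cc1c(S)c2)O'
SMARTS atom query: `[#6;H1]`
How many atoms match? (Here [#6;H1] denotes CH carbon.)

4

The query [#6;H1] means: any carbon bearing exactly one hydrogen.
Check the 20 heavy atoms by environment: 7× c (aromatic, H0) → no; 3× c (aromatic, H1) → match; 1× S (H1) → no; 1× C (H1) → match; 3× C (H3) → no; 1× C (H0) → no; 2× O (H0) → no; 1× O (H1) → no; 1× N (H2) → no.
Summing the matching environments: 3 + 1 = 4 matching atoms.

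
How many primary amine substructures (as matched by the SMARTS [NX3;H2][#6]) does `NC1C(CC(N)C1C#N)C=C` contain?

2

[NX3;H2][#6] is the SMARTS for a primary amine: a trivalent nitrogen with two H attached to carbon.
The molecule carries 2 separate instances of a primary amino group (-NH2) meeting every constraint; each maps to a distinct set of atoms, giving 2 matches.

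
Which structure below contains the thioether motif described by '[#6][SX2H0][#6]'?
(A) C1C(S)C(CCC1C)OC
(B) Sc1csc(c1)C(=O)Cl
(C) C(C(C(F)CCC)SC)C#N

C

[#6][SX2H0][#6] describes an aliphatic sulfur bridging two carbons with no H on the sulfur (a thioether).
(A) has a methoxy ether (-OCH3) but the bridging atom is O, not S.
(B) has a thiol (-SH) but the sulfur has H1, not H0 bridging two carbons.
(C) contains a methylthio ether (-SCH3), which satisfies every atom and bond constraint.
So the answer is (C).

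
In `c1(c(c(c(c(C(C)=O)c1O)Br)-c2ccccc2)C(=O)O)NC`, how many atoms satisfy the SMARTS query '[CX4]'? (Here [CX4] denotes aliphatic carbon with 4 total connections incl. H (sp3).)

The query [CX4] means: C with X4: aliphatic carbon with exactly 4 total connections (bonds + H).
Check the 22 heavy atoms by environment: 12× c (aromatic, X3) → no; 1× Br (X1) → no; 2× O (X2) → no; 2× C (X3) → no; 2× O (X1) → no; 1× N (X3) → no; 2× C (X4) → match.
That gives 2 matching atoms.

2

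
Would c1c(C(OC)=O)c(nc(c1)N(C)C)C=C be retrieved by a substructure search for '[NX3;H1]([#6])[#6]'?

No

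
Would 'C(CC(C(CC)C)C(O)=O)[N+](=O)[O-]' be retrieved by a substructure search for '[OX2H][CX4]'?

The pattern [OX2H][CX4] describes a hydroxyl oxygen bound to an sp3 (X4) carbon — an aliphatic alcohol.
The closest candidate here is a carboxylic acid group (-C(=O)OH), but the -OH is on a CX3 carbonyl carbon, not a CX4 carbon. No other fragment satisfies the full query, so there is no match.

No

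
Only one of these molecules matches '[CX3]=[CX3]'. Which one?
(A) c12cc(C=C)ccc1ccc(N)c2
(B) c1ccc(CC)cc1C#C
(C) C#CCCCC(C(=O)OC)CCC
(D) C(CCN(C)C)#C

[CX3]=[CX3] describes a non-aromatic C=C double bond between two sp2 carbons (an alkene).
(A) contains a vinyl group (-CH=CH2), which satisfies every atom and bond constraint.
(B) has an ethynyl group (-C#CH) but the C-C bond is a triple bond, not a double bond.
(C) has an ethynyl group (-C#CH) but the C-C bond is a triple bond, not a double bond.
(D) has an ethynyl group (-C#CH) but the C-C bond is a triple bond, not a double bond.
So the answer is (A).

A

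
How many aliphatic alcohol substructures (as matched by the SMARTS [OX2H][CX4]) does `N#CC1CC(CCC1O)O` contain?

[OX2H][CX4] is the SMARTS for an aliphatic alcohol: a hydroxyl oxygen bound to an sp3 (X4) carbon.
The molecule carries 2 separate instances of a hydroxyl group (-OH) meeting every constraint; each maps to a distinct set of atoms, giving 2 matches.

2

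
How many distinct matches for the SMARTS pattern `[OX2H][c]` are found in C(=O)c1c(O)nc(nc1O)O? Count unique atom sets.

[OX2H][c] is the SMARTS for a phenol: a hydroxyl oxygen attached to an aromatic carbon.
The molecule carries 3 separate instances of a hydroxyl group (-OH) meeting every constraint; each maps to a distinct set of atoms, giving 3 matches.

3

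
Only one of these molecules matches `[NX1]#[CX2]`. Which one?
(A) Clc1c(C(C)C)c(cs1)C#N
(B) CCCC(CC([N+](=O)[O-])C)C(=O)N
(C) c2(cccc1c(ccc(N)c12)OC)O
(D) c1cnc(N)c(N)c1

A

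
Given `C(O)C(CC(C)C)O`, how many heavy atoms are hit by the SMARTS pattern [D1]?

4

Check the 8 heavy atoms by environment: 2× C (D2) → no; 2× C (D3) → no; 2× O (D1) → match; 2× C (D1) → match.
Summing the matching environments: 2 + 2 = 4 matching atoms.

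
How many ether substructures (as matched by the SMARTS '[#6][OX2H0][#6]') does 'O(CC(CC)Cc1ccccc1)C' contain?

1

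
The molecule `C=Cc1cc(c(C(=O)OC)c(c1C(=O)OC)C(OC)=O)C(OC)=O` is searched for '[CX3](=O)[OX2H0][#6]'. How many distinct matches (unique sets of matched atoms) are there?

4

[CX3](=O)[OX2H0][#6] is the SMARTS for an ester: a carbonyl carbon bonded to an oxygen that is itself bonded to carbon (no H on that O).
The molecule carries 4 separate instances of a methyl-ester group (-C(=O)OCH3) meeting every constraint; each maps to a distinct set of atoms, giving 4 matches.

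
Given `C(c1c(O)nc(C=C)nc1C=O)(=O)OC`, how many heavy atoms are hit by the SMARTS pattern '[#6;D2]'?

The query [#6;D2] means: any carbon bonded to exactly two heavy atoms.
Check the 15 heavy atoms by environment: 2× n (aromatic, D2) → no; 4× c (aromatic, D3) → no; 2× C (D2) → match; 3× O (D1) → no; 2× C (D1) → no; 1× C (D3) → no; 1× O (D2) → no.
That gives 2 matching atoms.

2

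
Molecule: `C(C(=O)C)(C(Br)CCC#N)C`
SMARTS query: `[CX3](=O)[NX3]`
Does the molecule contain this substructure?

No

The pattern [CX3](=O)[NX3] describes a carbonyl carbon bonded to a trivalent nitrogen — an amide.
The closest candidate here is a nitrile (-C#N), but the nitrile N is NX1 (triple-bonded), not NX3. No other fragment satisfies the full query, so there is no match.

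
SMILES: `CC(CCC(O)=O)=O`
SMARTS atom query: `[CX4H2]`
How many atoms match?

2

The query [CX4H2] means: sp3 carbon (X4) with exactly two hydrogens.
Check the 8 heavy atoms by environment: 2× C (H2, X4) → match; 2× C (H0, X3) → no; 2× O (H0, X1) → no; 1× C (H3, X4) → no; 1× O (H1, X2) → no.
That gives 2 matching atoms.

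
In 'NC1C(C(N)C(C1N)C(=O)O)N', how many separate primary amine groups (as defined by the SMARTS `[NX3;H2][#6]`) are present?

4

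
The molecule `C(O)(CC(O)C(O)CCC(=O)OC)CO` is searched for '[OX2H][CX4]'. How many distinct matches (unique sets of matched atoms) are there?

4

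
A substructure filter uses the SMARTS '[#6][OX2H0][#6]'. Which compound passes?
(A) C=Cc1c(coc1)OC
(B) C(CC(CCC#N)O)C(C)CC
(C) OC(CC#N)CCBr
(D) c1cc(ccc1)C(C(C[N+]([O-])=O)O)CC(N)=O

A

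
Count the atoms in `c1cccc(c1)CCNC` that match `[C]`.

3

Check the 10 heavy atoms by environment: 3× C → match; 1× N → no; 6× c (aromatic) → no.
That gives 3 matching atoms.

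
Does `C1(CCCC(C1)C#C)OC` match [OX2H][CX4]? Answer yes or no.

No

The pattern [OX2H][CX4] describes a hydroxyl oxygen bound to an sp3 (X4) carbon — an aliphatic alcohol.
The closest candidate here is a methoxy ether (-OCH3), but the oxygen has H0 (ether), not H1. No other fragment satisfies the full query, so there is no match.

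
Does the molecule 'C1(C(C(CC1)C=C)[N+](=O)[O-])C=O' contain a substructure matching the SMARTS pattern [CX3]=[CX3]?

Yes

The pattern [CX3]=[CX3] describes a non-aromatic C=C double bond between two sp2 carbons — an alkene.
The molecule carries a vinyl group (-CH=CH2), whose atoms satisfy every constraint of the query, so the pattern matches.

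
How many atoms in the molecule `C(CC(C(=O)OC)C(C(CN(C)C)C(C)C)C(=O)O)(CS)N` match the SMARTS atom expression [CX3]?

Check the 22 heavy atoms by environment: 13× C (X4) → no; 2× C (X3) → match; 2× O (X1) → no; 2× O (X2) → no; 2× N (X3) → no; 1× S (X2) → no.
That gives 2 matching atoms.

2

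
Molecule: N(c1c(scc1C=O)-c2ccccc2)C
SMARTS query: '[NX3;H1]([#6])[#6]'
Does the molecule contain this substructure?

The pattern [NX3;H1]([#6])[#6] describes a trivalent nitrogen with one H, bonded to two carbons — a secondary amine.
The molecule carries an N-methylamino group (-NHCH3), whose atoms satisfy every constraint of the query, so the pattern matches.

Yes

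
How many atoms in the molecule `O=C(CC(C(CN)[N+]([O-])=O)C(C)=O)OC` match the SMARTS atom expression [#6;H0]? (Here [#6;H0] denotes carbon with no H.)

Check the 15 heavy atoms by environment: 2× C (H2) → no; 2× C (H1) → no; 1× N (charge +1, H0) → no; 1× O (charge -1, H0) → no; 4× O (H0) → no; 2× C (H0) → match; 2× C (H3) → no; 1× N (H2) → no.
That gives 2 matching atoms.

2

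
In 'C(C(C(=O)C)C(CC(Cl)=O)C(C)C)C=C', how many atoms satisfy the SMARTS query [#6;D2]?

3

The query [#6;D2] means: any carbon bonded to exactly two heavy atoms.
Check the 15 heavy atoms by environment: 3× C (D2) → match; 5× C (D3) → no; 2× O (D1) → no; 1× Cl (D1) → no; 4× C (D1) → no.
That gives 3 matching atoms.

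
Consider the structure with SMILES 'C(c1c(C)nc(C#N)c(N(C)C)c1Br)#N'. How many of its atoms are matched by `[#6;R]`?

Check the 15 heavy atoms by environment: 1× n (aromatic, in 6-ring) → no; 5× c (aromatic, in 6-ring) → match; 3× N (acyclic) → no; 5× C (acyclic) → no; 1× Br (acyclic) → no.
That gives 5 matching atoms.

5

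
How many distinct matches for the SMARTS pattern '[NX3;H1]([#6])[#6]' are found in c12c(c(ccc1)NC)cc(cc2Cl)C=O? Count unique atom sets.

1

[NX3;H1]([#6])[#6] is the SMARTS for a secondary amine: a trivalent nitrogen with one H, bonded to two carbons.
Exactly one fragment in the molecule meets all constraints, giving 1 match.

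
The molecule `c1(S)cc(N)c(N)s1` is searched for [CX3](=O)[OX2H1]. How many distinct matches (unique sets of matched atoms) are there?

0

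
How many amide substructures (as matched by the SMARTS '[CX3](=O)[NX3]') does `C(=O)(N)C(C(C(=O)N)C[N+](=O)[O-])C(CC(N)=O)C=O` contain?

[CX3](=O)[NX3] is the SMARTS for an amide: a carbonyl carbon bonded to a trivalent nitrogen.
The molecule carries 3 separate instances of a primary amide (-C(=O)NH2) meeting every constraint; each maps to a distinct set of atoms, giving 3 matches.

3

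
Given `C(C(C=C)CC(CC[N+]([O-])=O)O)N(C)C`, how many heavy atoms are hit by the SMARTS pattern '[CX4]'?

The query [CX4] means: C with X4: aliphatic carbon with exactly 4 total connections (bonds + H).
Check the 15 heavy atoms by environment: 8× C (X4) → match; 1× O (X2) → no; 1× N (charge +1, X3) → no; 1× O (charge -1, X1) → no; 1× O (X1) → no; 2× C (X3) → no; 1× N (X3) → no.
That gives 8 matching atoms.

8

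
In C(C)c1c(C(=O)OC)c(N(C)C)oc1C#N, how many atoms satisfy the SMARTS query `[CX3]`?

1

The query [CX3] means: C with X3: aliphatic carbon with exactly 3 total connections.
Check the 16 heavy atoms by environment: 1× o (aromatic, X2) → no; 4× c (aromatic, X3) → no; 1× C (X2) → no; 1× N (X1) → no; 1× N (X3) → no; 5× C (X4) → no; 1× C (X3) → match; 1× O (X1) → no; 1× O (X2) → no.
That gives 1 matching atom.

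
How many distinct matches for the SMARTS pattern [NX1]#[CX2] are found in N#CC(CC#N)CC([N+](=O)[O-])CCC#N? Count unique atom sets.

3

[NX1]#[CX2] is the SMARTS for a nitrile: a nitrogen triple-bonded to a two-connected carbon.
The molecule carries 3 separate instances of a nitrile (-C#N) meeting every constraint; each maps to a distinct set of atoms, giving 3 matches.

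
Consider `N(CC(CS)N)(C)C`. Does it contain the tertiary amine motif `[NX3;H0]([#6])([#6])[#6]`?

Yes

The pattern [NX3;H0]([#6])([#6])[#6] describes a trivalent nitrogen with no H, bonded to three carbons — a tertiary amine.
The molecule carries a dimethylamino group (-N(CH3)2), whose atoms satisfy every constraint of the query, so the pattern matches.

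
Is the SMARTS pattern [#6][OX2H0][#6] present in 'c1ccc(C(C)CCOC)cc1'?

Yes

The pattern [#6][OX2H0][#6] describes an aliphatic oxygen bridging two carbons with no H on the oxygen — an ether.
The molecule carries a methoxy ether (-OCH3), whose atoms satisfy every constraint of the query, so the pattern matches.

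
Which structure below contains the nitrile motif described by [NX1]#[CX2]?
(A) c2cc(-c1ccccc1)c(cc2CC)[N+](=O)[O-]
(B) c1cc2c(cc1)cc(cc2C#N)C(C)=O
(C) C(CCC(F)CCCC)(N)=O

[NX1]#[CX2] describes a nitrogen triple-bonded to a two-connected carbon (a nitrile).
(A) has a nitro group (-[N+](=O)[O-]) but there is no C#N triple bond.
(B) contains a nitrile (-C#N), which satisfies every atom and bond constraint.
(C) has a primary amide (-C(=O)NH2) but the nitrogen is NX3, not NX1.
So the answer is (B).

B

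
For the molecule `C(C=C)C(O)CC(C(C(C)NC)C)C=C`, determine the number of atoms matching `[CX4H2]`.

The query [CX4H2] means: sp3 carbon (X4) with exactly two hydrogens.
Check the 15 heavy atoms by environment: 2× C (H2, X4) → match; 4× C (H1, X4) → no; 3× C (H3, X4) → no; 2× C (H1, X3) → no; 2× C (H2, X3) → no; 1× O (H1, X2) → no; 1× N (H1, X3) → no.
That gives 2 matching atoms.

2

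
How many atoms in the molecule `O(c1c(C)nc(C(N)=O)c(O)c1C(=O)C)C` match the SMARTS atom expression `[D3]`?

7

The query [D3] means: atom with exactly three heavy-atom neighbours.
Check the 16 heavy atoms by environment: 1× n (aromatic, D2) → no; 5× c (aromatic, D3) → match; 2× C (D3) → match; 3× O (D1) → no; 3× C (D1) → no; 1× O (D2) → no; 1× N (D1) → no.
Summing the matching environments: 5 + 2 = 7 matching atoms.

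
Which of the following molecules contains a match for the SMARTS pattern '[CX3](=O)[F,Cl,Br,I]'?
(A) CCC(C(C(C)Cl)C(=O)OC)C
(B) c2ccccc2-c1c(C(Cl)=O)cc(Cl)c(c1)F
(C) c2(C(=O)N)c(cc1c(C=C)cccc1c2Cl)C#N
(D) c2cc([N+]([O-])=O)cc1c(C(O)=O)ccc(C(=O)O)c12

B

[CX3](=O)[F,Cl,Br,I] describes a carbonyl carbon bonded to a halogen (an acyl halide).
(A) has a chloro substituent but the Cl is not on a carbonyl carbon.
(B) contains an acyl chloride (-C(=O)Cl), which satisfies every atom and bond constraint.
(C) has a chloro substituent but the Cl is not on a carbonyl carbon.
(D) has a carboxylic acid group (-C(=O)OH) but the carbonyl is bonded to -OH, not to a halogen.
So the answer is (B).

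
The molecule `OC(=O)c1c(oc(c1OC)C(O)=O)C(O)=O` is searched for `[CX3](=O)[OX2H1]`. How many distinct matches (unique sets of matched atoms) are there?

3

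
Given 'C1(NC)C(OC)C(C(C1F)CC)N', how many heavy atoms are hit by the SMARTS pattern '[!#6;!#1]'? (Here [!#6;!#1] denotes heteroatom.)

4

The query [!#6;!#1] means: not carbon and not hydrogen — any heteroatom.
Check the 13 heavy atoms by environment: 9× C → no; 1× O → match; 2× N → match; 1× F → match.
Summing the matching environments: 1 + 2 + 1 = 4 matching atoms.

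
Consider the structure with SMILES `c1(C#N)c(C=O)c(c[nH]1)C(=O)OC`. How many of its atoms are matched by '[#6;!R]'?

4

The query [#6;!R] means: carbon not in any ring.
Check the 13 heavy atoms by environment: 1× n (aromatic, in 5-ring) → no; 4× c (aromatic, in 5-ring) → no; 4× C (acyclic) → match; 3× O (acyclic) → no; 1× N (acyclic) → no.
That gives 4 matching atoms.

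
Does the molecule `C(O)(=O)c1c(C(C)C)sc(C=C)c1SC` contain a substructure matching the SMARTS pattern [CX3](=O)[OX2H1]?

The pattern [CX3](=O)[OX2H1] describes an sp2 carbon double-bonded to O and single-bonded to an -OH oxygen — a carboxylic acid.
The molecule carries a carboxylic acid group (-C(=O)OH), whose atoms satisfy every constraint of the query, so the pattern matches.

Yes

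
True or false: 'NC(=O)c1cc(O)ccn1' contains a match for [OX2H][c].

True

The pattern [OX2H][c] describes a hydroxyl oxygen attached to an aromatic carbon — a phenol.
The molecule carries a hydroxyl group (-OH), whose atoms satisfy every constraint of the query, so the pattern matches.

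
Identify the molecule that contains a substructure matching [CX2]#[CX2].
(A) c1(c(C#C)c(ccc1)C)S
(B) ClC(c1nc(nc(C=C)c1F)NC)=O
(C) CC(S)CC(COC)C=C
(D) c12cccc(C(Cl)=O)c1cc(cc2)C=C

[CX2]#[CX2] describes a carbon-carbon triple bond (an alkyne).
(A) contains an ethynyl group (-C#CH), which satisfies every atom and bond constraint.
(B) has a vinyl group (-CH=CH2) but the C=C is a double bond; both carbons are CX3, not CX2.
(C) has a vinyl group (-CH=CH2) but the C=C is a double bond; both carbons are CX3, not CX2.
(D) has a vinyl group (-CH=CH2) but the C=C is a double bond; both carbons are CX3, not CX2.
So the answer is (A).

A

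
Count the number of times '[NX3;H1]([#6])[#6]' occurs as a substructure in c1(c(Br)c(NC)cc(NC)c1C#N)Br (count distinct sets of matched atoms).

[NX3;H1]([#6])[#6] is the SMARTS for a secondary amine: a trivalent nitrogen with one H, bonded to two carbons.
The molecule carries 2 separate instances of an N-methylamino group (-NHCH3) meeting every constraint; each maps to a distinct set of atoms, giving 2 matches.

2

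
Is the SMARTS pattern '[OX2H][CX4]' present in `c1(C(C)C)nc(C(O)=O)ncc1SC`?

No

The pattern [OX2H][CX4] describes a hydroxyl oxygen bound to an sp3 (X4) carbon — an aliphatic alcohol.
The closest candidate here is a carboxylic acid group (-C(=O)OH), but the -OH is on a CX3 carbonyl carbon, not a CX4 carbon. No other fragment satisfies the full query, so there is no match.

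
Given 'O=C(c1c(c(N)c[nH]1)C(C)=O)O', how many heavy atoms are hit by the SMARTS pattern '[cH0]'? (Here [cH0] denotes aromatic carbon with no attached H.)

3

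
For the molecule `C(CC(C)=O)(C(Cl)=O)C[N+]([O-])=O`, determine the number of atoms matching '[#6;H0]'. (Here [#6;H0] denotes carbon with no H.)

Check the 12 heavy atoms by environment: 2× C (H2) → no; 1× C (H1) → no; 2× C (H0) → match; 3× O (H0) → no; 1× Cl (H0) → no; 1× N (charge +1, H0) → no; 1× O (charge -1, H0) → no; 1× C (H3) → no.
That gives 2 matching atoms.

2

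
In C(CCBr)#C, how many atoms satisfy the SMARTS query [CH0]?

1

The query [CH0] means: aliphatic carbon with no attached hydrogen.
Check the 5 heavy atoms by environment: 2× C (H2) → no; 1× C (H0) → match; 1× C (H1) → no; 1× Br (H0) → no.
That gives 1 matching atom.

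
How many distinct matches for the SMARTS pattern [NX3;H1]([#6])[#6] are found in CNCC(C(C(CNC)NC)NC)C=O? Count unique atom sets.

[NX3;H1]([#6])[#6] is the SMARTS for a secondary amine: a trivalent nitrogen with one H, bonded to two carbons.
The molecule carries 4 separate instances of an N-methylamino group (-NHCH3) meeting every constraint; each maps to a distinct set of atoms, giving 4 matches.

4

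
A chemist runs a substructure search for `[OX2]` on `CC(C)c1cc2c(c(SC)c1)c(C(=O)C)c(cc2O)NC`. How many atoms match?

1

The query [OX2] means: aliphatic oxygen with two total connections — ether, hydroxyl, or ester single-bond O.
Check the 21 heavy atoms by environment: 10× c (aromatic, X3) → no; 1× O (X2) → match; 1× C (X3) → no; 1× O (X1) → no; 6× C (X4) → no; 1× N (X3) → no; 1× S (X2) → no.
That gives 1 matching atom.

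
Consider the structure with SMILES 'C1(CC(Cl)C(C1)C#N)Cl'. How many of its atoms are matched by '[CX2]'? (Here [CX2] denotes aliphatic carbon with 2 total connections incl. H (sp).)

1

The query [CX2] means: C with X2: aliphatic carbon with exactly 2 total connections.
Check the 9 heavy atoms by environment: 5× C (X4) → no; 2× Cl (X1) → no; 1× C (X2) → match; 1× N (X1) → no.
That gives 1 matching atom.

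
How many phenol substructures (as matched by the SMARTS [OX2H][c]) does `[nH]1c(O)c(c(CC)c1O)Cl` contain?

[OX2H][c] is the SMARTS for a phenol: a hydroxyl oxygen attached to an aromatic carbon.
The molecule carries 2 separate instances of a hydroxyl group (-OH) meeting every constraint; each maps to a distinct set of atoms, giving 2 matches.

2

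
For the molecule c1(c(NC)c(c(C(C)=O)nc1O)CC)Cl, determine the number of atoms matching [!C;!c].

Check the 15 heavy atoms by environment: 1× n (aromatic) → match; 5× c (aromatic) → no; 1× N → match; 5× C → no; 1× Cl → match; 2× O → match.
Summing the matching environments: 1 + 1 + 1 + 2 = 5 matching atoms.

5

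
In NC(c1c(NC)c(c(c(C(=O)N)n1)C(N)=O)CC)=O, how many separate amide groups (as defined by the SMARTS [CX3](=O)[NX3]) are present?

[CX3](=O)[NX3] is the SMARTS for an amide: a carbonyl carbon bonded to a trivalent nitrogen.
The molecule carries 3 separate instances of a primary amide (-C(=O)NH2) meeting every constraint; each maps to a distinct set of atoms, giving 3 matches.

3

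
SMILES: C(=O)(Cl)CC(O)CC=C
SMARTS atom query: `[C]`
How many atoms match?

Check the 9 heavy atoms by environment: 6× C → match; 2× O → no; 1× Cl → no.
That gives 6 matching atoms.

6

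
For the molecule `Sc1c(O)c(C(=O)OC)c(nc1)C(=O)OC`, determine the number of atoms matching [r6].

6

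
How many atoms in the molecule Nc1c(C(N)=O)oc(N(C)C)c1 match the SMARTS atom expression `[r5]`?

5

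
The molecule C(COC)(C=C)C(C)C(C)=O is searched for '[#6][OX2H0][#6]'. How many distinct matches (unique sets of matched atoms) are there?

[#6][OX2H0][#6] is the SMARTS for an ether: an aliphatic oxygen bridging two carbons with no H on the oxygen.
Exactly one fragment in the molecule meets all constraints, giving 1 match.

1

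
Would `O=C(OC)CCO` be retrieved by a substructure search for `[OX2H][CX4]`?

The pattern [OX2H][CX4] describes a hydroxyl oxygen bound to an sp3 (X4) carbon — an aliphatic alcohol.
The molecule carries a hydroxyl group (-OH), whose atoms satisfy every constraint of the query, so the pattern matches.

Yes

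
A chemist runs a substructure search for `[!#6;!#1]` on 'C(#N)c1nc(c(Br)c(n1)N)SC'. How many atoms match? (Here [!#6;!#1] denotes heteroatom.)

Check the 12 heavy atoms by environment: 2× n (aromatic) → match; 4× c (aromatic) → no; 2× C → no; 2× N → match; 1× S → match; 1× Br → match.
Summing the matching environments: 2 + 2 + 1 + 1 = 6 matching atoms.

6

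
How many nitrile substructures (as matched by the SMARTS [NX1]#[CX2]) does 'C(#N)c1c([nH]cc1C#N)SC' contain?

[NX1]#[CX2] is the SMARTS for a nitrile: a nitrogen triple-bonded to a two-connected carbon.
The molecule carries 2 separate instances of a nitrile (-C#N) meeting every constraint; each maps to a distinct set of atoms, giving 2 matches.

2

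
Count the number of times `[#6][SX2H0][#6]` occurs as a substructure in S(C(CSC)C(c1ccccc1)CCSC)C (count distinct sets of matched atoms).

[#6][SX2H0][#6] is the SMARTS for a thioether: an aliphatic sulfur bridging two carbons with no H on the sulfur.
The molecule carries 3 separate instances of a methylthio ether (-SCH3) meeting every constraint; each maps to a distinct set of atoms, giving 3 matches.

3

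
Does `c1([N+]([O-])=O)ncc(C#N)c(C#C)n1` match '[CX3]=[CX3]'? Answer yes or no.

No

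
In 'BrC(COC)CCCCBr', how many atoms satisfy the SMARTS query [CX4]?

7

The query [CX4] means: C with X4: aliphatic carbon with exactly 4 total connections (bonds + H).
Check the 10 heavy atoms by environment: 7× C (X4) → match; 2× Br (X1) → no; 1× O (X2) → no.
That gives 7 matching atoms.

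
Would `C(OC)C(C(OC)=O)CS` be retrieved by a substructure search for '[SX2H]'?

Yes

The pattern [SX2H] describes an aliphatic sulfur with two connections, one being H — a thiol.
The molecule carries a thiol (-SH), whose atoms satisfy every constraint of the query, so the pattern matches.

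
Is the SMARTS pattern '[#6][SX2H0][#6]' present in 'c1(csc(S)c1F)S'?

No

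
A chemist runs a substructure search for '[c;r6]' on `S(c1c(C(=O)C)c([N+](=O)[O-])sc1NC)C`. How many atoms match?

0

The query [c;r6] means: aromatic carbon that belongs to a six-membered ring.
Check the 15 heavy atoms by environment: 1× s (aromatic, in 5-ring) → no; 4× c (aromatic, in 5-ring) → no; 1× N (charge +1, acyclic) → no; 1× O (charge -1, acyclic) → no; 2× O (acyclic) → no; 1× N (acyclic) → no; 4× C (acyclic) → no; 1× S (acyclic) → no.
No environment satisfies the query, so 0 matching atoms.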